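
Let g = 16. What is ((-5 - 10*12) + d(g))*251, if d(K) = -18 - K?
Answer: -39909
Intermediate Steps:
((-5 - 10*12) + d(g))*251 = ((-5 - 10*12) + (-18 - 1*16))*251 = ((-5 - 120) + (-18 - 16))*251 = (-125 - 34)*251 = -159*251 = -39909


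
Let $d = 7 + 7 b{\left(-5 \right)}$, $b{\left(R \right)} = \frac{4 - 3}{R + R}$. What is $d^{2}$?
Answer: $\frac{3969}{100} \approx 39.69$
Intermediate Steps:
$b{\left(R \right)} = \frac{1}{2 R}$ ($b{\left(R \right)} = 1 \frac{1}{2 R} = \frac{1}{2 R}$)
$d = \frac{63}{10}$ ($d = 7 + 7 \frac{1}{2 \left(-5\right)} = 7 + 7 \cdot \frac{1}{2} \left(- \frac{1}{5}\right) = 7 + 7 \left(- \frac{1}{10}\right) = 7 - \frac{7}{10} = \frac{63}{10} \approx 6.3$)
$d^{2} = \left(\frac{63}{10}\right)^{2} = \frac{3969}{100}$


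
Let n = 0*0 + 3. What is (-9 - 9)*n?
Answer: -54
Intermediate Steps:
n = 3 (n = 0 + 3 = 3)
(-9 - 9)*n = (-9 - 9)*3 = -18*3 = -54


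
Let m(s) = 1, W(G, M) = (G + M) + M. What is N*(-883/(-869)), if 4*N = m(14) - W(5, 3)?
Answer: -4415/1738 ≈ -2.5403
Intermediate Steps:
W(G, M) = G + 2*M
N = -5/2 (N = (1 - (5 + 2*3))/4 = (1 - (5 + 6))/4 = (1 - 1*11)/4 = (1 - 11)/4 = (¼)*(-10) = -5/2 ≈ -2.5000)
N*(-883/(-869)) = -(-4415)/(2*(-869)) = -(-4415)*(-1)/(2*869) = -5/2*883/869 = -4415/1738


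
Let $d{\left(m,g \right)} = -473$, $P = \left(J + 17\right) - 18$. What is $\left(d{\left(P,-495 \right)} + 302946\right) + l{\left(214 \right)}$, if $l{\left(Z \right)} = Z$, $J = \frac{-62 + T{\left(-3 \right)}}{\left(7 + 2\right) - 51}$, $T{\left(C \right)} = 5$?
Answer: $302687$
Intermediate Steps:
$J = \frac{19}{14}$ ($J = \frac{-62 + 5}{\left(7 + 2\right) - 51} = - \frac{57}{9 - 51} = - \frac{57}{-42} = \left(-57\right) \left(- \frac{1}{42}\right) = \frac{19}{14} \approx 1.3571$)
$P = \frac{5}{14}$ ($P = \left(\frac{19}{14} + 17\right) - 18 = \frac{257}{14} - 18 = \frac{5}{14} \approx 0.35714$)
$\left(d{\left(P,-495 \right)} + 302946\right) + l{\left(214 \right)} = \left(-473 + 302946\right) + 214 = 302473 + 214 = 302687$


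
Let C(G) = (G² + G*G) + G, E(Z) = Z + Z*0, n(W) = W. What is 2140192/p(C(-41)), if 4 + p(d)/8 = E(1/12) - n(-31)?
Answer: 3210288/325 ≈ 9877.8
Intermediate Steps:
E(Z) = Z (E(Z) = Z + 0 = Z)
C(G) = G + 2*G² (C(G) = (G² + G²) + G = 2*G² + G = G + 2*G²)
p(d) = 650/3 (p(d) = -32 + 8*(1/12 - 1*(-31)) = -32 + 8*(1/12 + 31) = -32 + 8*(373/12) = -32 + 746/3 = 650/3)
2140192/p(C(-41)) = 2140192/(650/3) = 2140192*(3/650) = 3210288/325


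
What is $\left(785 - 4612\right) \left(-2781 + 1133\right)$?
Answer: $6306896$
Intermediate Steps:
$\left(785 - 4612\right) \left(-2781 + 1133\right) = \left(-3827\right) \left(-1648\right) = 6306896$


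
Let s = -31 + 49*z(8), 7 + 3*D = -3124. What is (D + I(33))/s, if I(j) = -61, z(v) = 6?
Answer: -3314/789 ≈ -4.2003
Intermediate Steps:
D = -3131/3 (D = -7/3 + (⅓)*(-3124) = -7/3 - 3124/3 = -3131/3 ≈ -1043.7)
s = 263 (s = -31 + 49*6 = -31 + 294 = 263)
(D + I(33))/s = (-3131/3 - 61)/263 = -3314/3*1/263 = -3314/789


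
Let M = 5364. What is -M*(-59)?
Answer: 316476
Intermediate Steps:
-M*(-59) = -1*5364*(-59) = -5364*(-59) = 316476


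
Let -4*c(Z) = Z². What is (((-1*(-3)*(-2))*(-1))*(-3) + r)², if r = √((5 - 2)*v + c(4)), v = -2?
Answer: (18 - I*√10)² ≈ 314.0 - 113.84*I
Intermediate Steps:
c(Z) = -Z²/4
r = I*√10 (r = √((5 - 2)*(-2) - ¼*4²) = √(3*(-2) - ¼*16) = √(-6 - 4) = √(-10) = I*√10 ≈ 3.1623*I)
(((-1*(-3)*(-2))*(-1))*(-3) + r)² = (((-1*(-3)*(-2))*(-1))*(-3) + I*√10)² = (((3*(-2))*(-1))*(-3) + I*√10)² = (-6*(-1)*(-3) + I*√10)² = (6*(-3) + I*√10)² = (-18 + I*√10)²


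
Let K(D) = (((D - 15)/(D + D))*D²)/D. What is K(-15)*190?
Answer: -2850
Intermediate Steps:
K(D) = -15/2 + D/2 (K(D) = (((-15 + D)/((2*D)))*D²)/D = (((-15 + D)*(1/(2*D)))*D²)/D = (((-15 + D)/(2*D))*D²)/D = (D*(-15 + D)/2)/D = -15/2 + D/2)
K(-15)*190 = (-15/2 + (½)*(-15))*190 = (-15/2 - 15/2)*190 = -15*190 = -2850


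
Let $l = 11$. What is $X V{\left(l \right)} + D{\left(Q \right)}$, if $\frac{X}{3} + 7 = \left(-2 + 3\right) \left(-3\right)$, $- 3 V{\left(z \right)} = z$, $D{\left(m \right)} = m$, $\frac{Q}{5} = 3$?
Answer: $125$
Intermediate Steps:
$Q = 15$ ($Q = 5 \cdot 3 = 15$)
$V{\left(z \right)} = - \frac{z}{3}$
$X = -30$ ($X = -21 + 3 \left(-2 + 3\right) \left(-3\right) = -21 + 3 \cdot 1 \left(-3\right) = -21 + 3 \left(-3\right) = -21 - 9 = -30$)
$X V{\left(l \right)} + D{\left(Q \right)} = - 30 \left(\left(- \frac{1}{3}\right) 11\right) + 15 = \left(-30\right) \left(- \frac{11}{3}\right) + 15 = 110 + 15 = 125$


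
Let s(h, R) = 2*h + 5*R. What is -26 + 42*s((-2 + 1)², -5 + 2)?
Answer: -572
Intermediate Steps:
-26 + 42*s((-2 + 1)², -5 + 2) = -26 + 42*(2*(-2 + 1)² + 5*(-5 + 2)) = -26 + 42*(2*(-1)² + 5*(-3)) = -26 + 42*(2*1 - 15) = -26 + 42*(2 - 15) = -26 + 42*(-13) = -26 - 546 = -572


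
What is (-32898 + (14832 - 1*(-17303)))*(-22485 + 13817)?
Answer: 6613684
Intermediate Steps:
(-32898 + (14832 - 1*(-17303)))*(-22485 + 13817) = (-32898 + (14832 + 17303))*(-8668) = (-32898 + 32135)*(-8668) = -763*(-8668) = 6613684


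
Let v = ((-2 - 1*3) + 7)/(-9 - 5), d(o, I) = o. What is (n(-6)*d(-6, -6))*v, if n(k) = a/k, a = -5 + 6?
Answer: -⅐ ≈ -0.14286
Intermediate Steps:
a = 1
v = -⅐ (v = ((-2 - 3) + 7)/(-14) = (-5 + 7)*(-1/14) = 2*(-1/14) = -⅐ ≈ -0.14286)
n(k) = 1/k
(n(-6)*d(-6, -6))*v = (-6/(-6))*(-⅐) = -⅙*(-6)*(-⅐) = 1*(-⅐) = -⅐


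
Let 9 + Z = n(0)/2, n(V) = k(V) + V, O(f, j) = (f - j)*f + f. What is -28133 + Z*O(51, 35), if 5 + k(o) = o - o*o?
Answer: -76207/2 ≈ -38104.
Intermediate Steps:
O(f, j) = f + f*(f - j) (O(f, j) = f*(f - j) + f = f + f*(f - j))
k(o) = -5 + o - o² (k(o) = -5 + (o - o*o) = -5 + (o - o²) = -5 + o - o²)
n(V) = -5 - V² + 2*V (n(V) = (-5 + V - V²) + V = -5 - V² + 2*V)
Z = -23/2 (Z = -9 + (-5 - 1*0² + 2*0)/2 = -9 + (-5 - 1*0 + 0)*(½) = -9 + (-5 + 0 + 0)*(½) = -9 - 5*½ = -9 - 5/2 = -23/2 ≈ -11.500)
-28133 + Z*O(51, 35) = -28133 - 1173*(1 + 51 - 1*35)/2 = -28133 - 1173*(1 + 51 - 35)/2 = -28133 - 1173*17/2 = -28133 - 23/2*867 = -28133 - 19941/2 = -76207/2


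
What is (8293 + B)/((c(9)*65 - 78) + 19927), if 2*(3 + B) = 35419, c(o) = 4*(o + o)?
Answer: 51999/49058 ≈ 1.0599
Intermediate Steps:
c(o) = 8*o (c(o) = 4*(2*o) = 8*o)
B = 35413/2 (B = -3 + (1/2)*35419 = -3 + 35419/2 = 35413/2 ≈ 17707.)
(8293 + B)/((c(9)*65 - 78) + 19927) = (8293 + 35413/2)/(((8*9)*65 - 78) + 19927) = 51999/(2*((72*65 - 78) + 19927)) = 51999/(2*((4680 - 78) + 19927)) = 51999/(2*(4602 + 19927)) = (51999/2)/24529 = (51999/2)*(1/24529) = 51999/49058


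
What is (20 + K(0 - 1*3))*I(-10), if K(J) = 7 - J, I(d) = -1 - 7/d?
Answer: -9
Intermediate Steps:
I(d) = -1 - 7/d
(20 + K(0 - 1*3))*I(-10) = (20 + (7 - (0 - 1*3)))*((-7 - 1*(-10))/(-10)) = (20 + (7 - (0 - 3)))*(-(-7 + 10)/10) = (20 + (7 - 1*(-3)))*(-1/10*3) = (20 + (7 + 3))*(-3/10) = (20 + 10)*(-3/10) = 30*(-3/10) = -9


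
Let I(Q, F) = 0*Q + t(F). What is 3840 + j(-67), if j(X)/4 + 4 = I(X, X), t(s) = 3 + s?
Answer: 3568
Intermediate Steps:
I(Q, F) = 3 + F (I(Q, F) = 0*Q + (3 + F) = 0 + (3 + F) = 3 + F)
j(X) = -4 + 4*X (j(X) = -16 + 4*(3 + X) = -16 + (12 + 4*X) = -4 + 4*X)
3840 + j(-67) = 3840 + (-4 + 4*(-67)) = 3840 + (-4 - 268) = 3840 - 272 = 3568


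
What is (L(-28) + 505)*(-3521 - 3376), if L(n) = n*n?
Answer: -8890233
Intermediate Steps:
L(n) = n²
(L(-28) + 505)*(-3521 - 3376) = ((-28)² + 505)*(-3521 - 3376) = (784 + 505)*(-6897) = 1289*(-6897) = -8890233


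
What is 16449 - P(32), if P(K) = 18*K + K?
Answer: 15841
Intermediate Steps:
P(K) = 19*K
16449 - P(32) = 16449 - 19*32 = 16449 - 1*608 = 16449 - 608 = 15841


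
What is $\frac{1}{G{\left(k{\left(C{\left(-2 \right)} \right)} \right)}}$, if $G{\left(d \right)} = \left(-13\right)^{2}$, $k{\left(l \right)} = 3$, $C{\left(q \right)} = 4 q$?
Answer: $\frac{1}{169} \approx 0.0059172$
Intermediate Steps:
$G{\left(d \right)} = 169$
$\frac{1}{G{\left(k{\left(C{\left(-2 \right)} \right)} \right)}} = \frac{1}{169}$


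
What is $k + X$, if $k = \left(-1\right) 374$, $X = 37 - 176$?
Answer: $-513$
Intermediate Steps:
$X = -139$
$k = -374$
$k + X = -374 - 139 = -513$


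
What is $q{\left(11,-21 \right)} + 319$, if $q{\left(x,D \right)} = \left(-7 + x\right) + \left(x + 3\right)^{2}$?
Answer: $519$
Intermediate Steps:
$q{\left(x,D \right)} = -7 + x + \left(3 + x\right)^{2}$ ($q{\left(x,D \right)} = \left(-7 + x\right) + \left(3 + x\right)^{2} = -7 + x + \left(3 + x\right)^{2}$)
$q{\left(11,-21 \right)} + 319 = \left(-7 + 11 + \left(3 + 11\right)^{2}\right) + 319 = \left(-7 + 11 + 14^{2}\right) + 319 = \left(-7 + 11 + 196\right) + 319 = 200 + 319 = 519$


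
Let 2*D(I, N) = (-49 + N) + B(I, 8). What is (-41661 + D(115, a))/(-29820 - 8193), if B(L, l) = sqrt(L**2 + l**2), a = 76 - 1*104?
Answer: 83399/76026 - sqrt(13289)/76026 ≈ 1.0955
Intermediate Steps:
a = -28 (a = 76 - 104 = -28)
D(I, N) = -49/2 + N/2 + sqrt(64 + I**2)/2 (D(I, N) = ((-49 + N) + sqrt(I**2 + 8**2))/2 = ((-49 + N) + sqrt(I**2 + 64))/2 = ((-49 + N) + sqrt(64 + I**2))/2 = (-49 + N + sqrt(64 + I**2))/2 = -49/2 + N/2 + sqrt(64 + I**2)/2)
(-41661 + D(115, a))/(-29820 - 8193) = (-41661 + (-49/2 + (1/2)*(-28) + sqrt(64 + 115**2)/2))/(-29820 - 8193) = (-41661 + (-49/2 - 14 + sqrt(64 + 13225)/2))/(-38013) = (-41661 + (-49/2 - 14 + sqrt(13289)/2))*(-1/38013) = (-41661 + (-77/2 + sqrt(13289)/2))*(-1/38013) = (-83399/2 + sqrt(13289)/2)*(-1/38013) = 83399/76026 - sqrt(13289)/76026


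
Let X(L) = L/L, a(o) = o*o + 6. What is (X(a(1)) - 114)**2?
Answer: 12769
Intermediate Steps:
a(o) = 6 + o**2 (a(o) = o**2 + 6 = 6 + o**2)
X(L) = 1
(X(a(1)) - 114)**2 = (1 - 114)**2 = (-113)**2 = 12769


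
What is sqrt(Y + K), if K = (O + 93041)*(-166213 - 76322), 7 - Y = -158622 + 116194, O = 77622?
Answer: I*sqrt(41391708270) ≈ 2.0345e+5*I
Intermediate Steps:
Y = 42435 (Y = 7 - (-158622 + 116194) = 7 - 1*(-42428) = 7 + 42428 = 42435)
K = -41391750705 (K = (77622 + 93041)*(-166213 - 76322) = 170663*(-242535) = -41391750705)
sqrt(Y + K) = sqrt(42435 - 41391750705) = sqrt(-41391708270) = I*sqrt(41391708270)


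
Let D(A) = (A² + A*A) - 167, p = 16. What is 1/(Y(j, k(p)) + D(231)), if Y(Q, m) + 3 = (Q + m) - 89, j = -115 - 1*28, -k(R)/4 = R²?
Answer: 1/105296 ≈ 9.4970e-6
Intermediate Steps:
k(R) = -4*R²
j = -143 (j = -115 - 28 = -143)
Y(Q, m) = -92 + Q + m (Y(Q, m) = -3 + ((Q + m) - 89) = -3 + (-89 + Q + m) = -92 + Q + m)
D(A) = -167 + 2*A² (D(A) = (A² + A²) - 167 = 2*A² - 167 = -167 + 2*A²)
1/(Y(j, k(p)) + D(231)) = 1/((-92 - 143 - 4*16²) + (-167 + 2*231²)) = 1/((-92 - 143 - 4*256) + (-167 + 2*53361)) = 1/((-92 - 143 - 1024) + (-167 + 106722)) = 1/(-1259 + 106555) = 1/105296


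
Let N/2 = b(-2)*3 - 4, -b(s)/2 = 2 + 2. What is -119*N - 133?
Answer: 6531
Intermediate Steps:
b(s) = -8 (b(s) = -2*(2 + 2) = -2*4 = -8)
N = -56 (N = 2*(-8*3 - 4) = 2*(-24 - 4) = 2*(-28) = -56)
-119*N - 133 = -119*(-56) - 133 = 6664 - 133 = 6531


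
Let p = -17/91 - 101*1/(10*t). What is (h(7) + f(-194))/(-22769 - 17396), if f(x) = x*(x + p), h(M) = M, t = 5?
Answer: -86611802/91375375 ≈ -0.94787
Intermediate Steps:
p = -10041/4550 (p = -17/91 - 101/((2*5)*5) = -17*1/91 - 101/(10*5) = -17/91 - 101/50 = -10041/4550 ≈ -2.2068)
f(x) = x*(-10041/4550 + x) (f(x) = x*(x - 10041/4550) = x*(-10041/4550 + x))
(h(7) + f(-194))/(-22769 - 17396) = (7 + (1/4550)*(-194)*(-10041 + 4550*(-194)))/(-22769 - 17396) = (7 + (1/4550)*(-194)*(-10041 - 882700))/(-40165) = (7 + (1/4550)*(-194)*(-892741))*(-1/40165) = (7 + 86595877/2275)*(-1/40165) = (86611802/2275)*(-1/40165) = -86611802/91375375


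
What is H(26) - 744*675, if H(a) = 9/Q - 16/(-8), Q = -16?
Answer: -8035177/16 ≈ -5.0220e+5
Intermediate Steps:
H(a) = 23/16 (H(a) = 9/(-16) - 16/(-8) = 9*(-1/16) - 16*(-1/8) = -9/16 + 2 = 23/16)
H(26) - 744*675 = 23/16 - 744*675 = 23/16 - 502200 = -8035177/16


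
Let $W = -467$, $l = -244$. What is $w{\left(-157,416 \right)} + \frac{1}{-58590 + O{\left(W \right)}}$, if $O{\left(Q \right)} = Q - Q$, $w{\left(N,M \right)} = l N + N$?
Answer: $\frac{2235267089}{58590} \approx 38151.0$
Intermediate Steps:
$w{\left(N,M \right)} = - 243 N$ ($w{\left(N,M \right)} = - 244 N + N = - 243 N$)
$O{\left(Q \right)} = 0$
$w{\left(-157,416 \right)} + \frac{1}{-58590 + O{\left(W \right)}} = \left(-243\right) \left(-157\right) + \frac{1}{-58590 + 0} = 38151 + \frac{1}{-58590} = 38151 - \frac{1}{58590} = \frac{2235267089}{58590}$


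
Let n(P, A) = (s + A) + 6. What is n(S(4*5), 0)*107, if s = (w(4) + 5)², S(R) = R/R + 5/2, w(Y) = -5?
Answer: 642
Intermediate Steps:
S(R) = 7/2 (S(R) = 1 + 5*(½) = 1 + 5/2 = 7/2)
s = 0 (s = (-5 + 5)² = 0² = 0)
n(P, A) = 6 + A (n(P, A) = (0 + A) + 6 = A + 6 = 6 + A)
n(S(4*5), 0)*107 = (6 + 0)*107 = 6*107 = 642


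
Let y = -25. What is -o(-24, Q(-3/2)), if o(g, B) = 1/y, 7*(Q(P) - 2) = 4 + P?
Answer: 1/25 ≈ 0.040000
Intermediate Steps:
Q(P) = 18/7 + P/7 (Q(P) = 2 + (4 + P)/7 = 2 + (4/7 + P/7) = 18/7 + P/7)
o(g, B) = -1/25 (o(g, B) = 1/(-25) = -1/25)
-o(-24, Q(-3/2)) = -1*(-1/25) = 1/25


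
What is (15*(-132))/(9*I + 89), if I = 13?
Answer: -990/103 ≈ -9.6116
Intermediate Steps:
(15*(-132))/(9*I + 89) = (15*(-132))/(9*13 + 89) = -1980/(117 + 89) = -1980/206 = -1980*1/206 = -990/103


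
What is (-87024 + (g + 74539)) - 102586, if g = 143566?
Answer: 28495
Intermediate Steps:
(-87024 + (g + 74539)) - 102586 = (-87024 + (143566 + 74539)) - 102586 = (-87024 + 218105) - 102586 = 131081 - 102586 = 28495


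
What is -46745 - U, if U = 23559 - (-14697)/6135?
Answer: -143776579/2045 ≈ -70306.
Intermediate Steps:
U = 48183054/2045 (U = 23559 - (-14697)/6135 = 23559 - 1*(-4899/2045) = 23559 + 4899/2045 = 48183054/2045 ≈ 23561.)
-46745 - U = -46745 - 1*48183054/2045 = -46745 - 48183054/2045 = -143776579/2045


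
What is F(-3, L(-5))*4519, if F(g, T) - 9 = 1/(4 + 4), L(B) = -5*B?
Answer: 329887/8 ≈ 41236.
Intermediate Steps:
F(g, T) = 73/8 (F(g, T) = 9 + 1/(4 + 4) = 9 + 1/8 = 9 + ⅛ = 73/8)
F(-3, L(-5))*4519 = (73/8)*4519 = 329887/8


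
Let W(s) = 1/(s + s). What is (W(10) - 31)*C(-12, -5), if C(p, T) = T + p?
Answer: 10523/20 ≈ 526.15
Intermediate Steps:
W(s) = 1/(2*s)
(W(10) - 31)*C(-12, -5) = ((1/2)/10 - 31)*(-5 - 12) = ((1/2)*(1/10) - 31)*(-17) = (1/20 - 31)*(-17) = -619/20*(-17) = 10523/20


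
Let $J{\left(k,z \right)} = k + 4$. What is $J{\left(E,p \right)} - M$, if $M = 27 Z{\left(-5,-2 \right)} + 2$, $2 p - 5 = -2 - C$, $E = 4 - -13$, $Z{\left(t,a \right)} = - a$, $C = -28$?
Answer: $-35$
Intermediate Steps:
$E = 17$ ($E = 4 + 13 = 17$)
$p = \frac{31}{2}$ ($p = \frac{5}{2} + \frac{-2 - -28}{2} = \frac{5}{2} + \frac{-2 + 28}{2} = \frac{5}{2} + \frac{1}{2} \cdot 26 = \frac{5}{2} + 13 = \frac{31}{2} \approx 15.5$)
$J{\left(k,z \right)} = 4 + k$
$M = 56$ ($M = 27 \left(\left(-1\right) \left(-2\right)\right) + 2 = 27 \cdot 2 + 2 = 54 + 2 = 56$)
$J{\left(E,p \right)} - M = \left(4 + 17\right) - 56 = 21 - 56 = -35$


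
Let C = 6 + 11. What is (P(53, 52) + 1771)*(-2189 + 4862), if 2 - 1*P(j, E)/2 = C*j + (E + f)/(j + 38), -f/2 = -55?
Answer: -7433613/91 ≈ -81688.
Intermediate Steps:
f = 110 (f = -2*(-55) = 110)
C = 17
P(j, E) = 4 - 34*j - 2*(110 + E)/(38 + j) (P(j, E) = 4 - 2*(17*j + (E + 110)/(j + 38)) = 4 - 2*(17*j + (110 + E)/(38 + j)) = 4 + (-34*j - 2*(110 + E)/(38 + j)) = 4 - 34*j - 2*(110 + E)/(38 + j))
(P(53, 52) + 1771)*(-2189 + 4862) = (2*(-34 - 1*52 - 644*53 - 17*53²)/(38 + 53) + 1771)*(-2189 + 4862) = (2*(-34 - 52 - 34132 - 17*2809)/91 + 1771)*2673 = (2*(1/91)*(-34 - 52 - 34132 - 47753) + 1771)*2673 = (2*(1/91)*(-81971) + 1771)*2673 = (-163942/91 + 1771)*2673 = -2781/91*2673 = -7433613/91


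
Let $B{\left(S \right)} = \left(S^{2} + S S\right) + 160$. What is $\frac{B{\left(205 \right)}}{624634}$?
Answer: $\frac{42105}{312317} \approx 0.13481$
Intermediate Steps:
$B{\left(S \right)} = 160 + 2 S^{2}$ ($B{\left(S \right)} = \left(S^{2} + S^{2}\right) + 160 = 2 S^{2} + 160 = 160 + 2 S^{2}$)
$\frac{B{\left(205 \right)}}{624634} = \frac{160 + 2 \cdot 205^{2}}{624634} = \left(160 + 2 \cdot 42025\right) \frac{1}{624634} = \left(160 + 84050\right) \frac{1}{624634} = 84210 \cdot \frac{1}{624634} = \frac{42105}{312317}$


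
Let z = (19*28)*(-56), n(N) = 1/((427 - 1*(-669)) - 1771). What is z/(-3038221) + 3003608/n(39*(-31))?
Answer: -6159796808393608/3038221 ≈ -2.0274e+9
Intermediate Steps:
n(N) = -1/675 (n(N) = 1/((427 + 669) - 1771) = 1/(1096 - 1771) = 1/(-675) = -1/675)
z = -29792 (z = 532*(-56) = -29792)
z/(-3038221) + 3003608/n(39*(-31)) = -29792/(-3038221) + 3003608/(-1/675) = -29792*(-1/3038221) + 3003608*(-675) = 29792/3038221 - 2027435400 = -6159796808393608/3038221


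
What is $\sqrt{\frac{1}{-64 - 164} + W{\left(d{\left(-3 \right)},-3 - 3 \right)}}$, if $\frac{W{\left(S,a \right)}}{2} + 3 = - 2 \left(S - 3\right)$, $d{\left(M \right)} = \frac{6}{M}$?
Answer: $\frac{\sqrt{181887}}{114} \approx 3.7411$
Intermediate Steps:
$W{\left(S,a \right)} = 6 - 4 S$ ($W{\left(S,a \right)} = -6 + 2 \left(- 2 \left(S - 3\right)\right) = -6 + 2 \left(- 2 \left(-3 + S\right)\right) = -6 + 2 \left(6 - 2 S\right) = -6 - \left(-12 + 4 S\right) = 6 - 4 S$)
$\sqrt{\frac{1}{-64 - 164} + W{\left(d{\left(-3 \right)},-3 - 3 \right)}} = \sqrt{\frac{1}{-64 - 164} - \left(-6 + 4 \frac{6}{-3}\right)} = \sqrt{\frac{1}{-228} - \left(-6 + 4 \cdot 6 \left(- \frac{1}{3}\right)\right)} = \sqrt{- \frac{1}{228} + \left(6 - -8\right)} = \sqrt{- \frac{1}{228} + \left(6 + 8\right)} = \sqrt{- \frac{1}{228} + 14} = \sqrt{\frac{3191}{228}} = \frac{\sqrt{181887}}{114}$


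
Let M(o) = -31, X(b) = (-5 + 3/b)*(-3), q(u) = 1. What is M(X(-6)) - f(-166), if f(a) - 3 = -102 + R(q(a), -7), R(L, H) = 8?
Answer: 60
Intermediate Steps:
X(b) = 15 - 9/b
f(a) = -91 (f(a) = 3 + (-102 + 8) = 3 - 94 = -91)
M(X(-6)) - f(-166) = -31 - 1*(-91) = -31 + 91 = 60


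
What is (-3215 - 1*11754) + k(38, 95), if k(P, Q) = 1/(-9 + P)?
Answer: -434100/29 ≈ -14969.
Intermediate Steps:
(-3215 - 1*11754) + k(38, 95) = (-3215 - 1*11754) + 1/(-9 + 38) = (-3215 - 11754) + 1/29 = -14969 + 1/29 = -434100/29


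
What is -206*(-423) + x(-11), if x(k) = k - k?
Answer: 87138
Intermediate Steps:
x(k) = 0
-206*(-423) + x(-11) = -206*(-423) + 0 = 87138 + 0 = 87138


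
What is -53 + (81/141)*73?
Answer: -520/47 ≈ -11.064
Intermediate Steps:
-53 + (81/141)*73 = -53 + (81*(1/141))*73 = -53 + (27/47)*73 = -53 + 1971/47 = -520/47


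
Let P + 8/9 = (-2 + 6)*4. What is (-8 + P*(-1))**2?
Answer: 43264/81 ≈ 534.12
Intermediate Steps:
P = 136/9 (P = -8/9 + (-2 + 6)*4 = -8/9 + 4*4 = -8/9 + 16 = 136/9 ≈ 15.111)
(-8 + P*(-1))**2 = (-8 + (136/9)*(-1))**2 = (-8 - 136/9)**2 = (-208/9)**2 = 43264/81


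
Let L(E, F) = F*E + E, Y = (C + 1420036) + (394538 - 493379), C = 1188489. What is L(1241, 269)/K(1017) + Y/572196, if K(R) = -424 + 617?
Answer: 48052520683/27608457 ≈ 1740.5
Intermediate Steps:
Y = 2509684 (Y = (1188489 + 1420036) + (394538 - 493379) = 2608525 - 98841 = 2509684)
L(E, F) = E + E*F (L(E, F) = E*F + E = E + E*F)
K(R) = 193
L(1241, 269)/K(1017) + Y/572196 = (1241*(1 + 269))/193 + 2509684/572196 = (1241*270)*(1/193) + 2509684*(1/572196) = 335070*(1/193) + 627421/143049 = 335070/193 + 627421/143049 = 48052520683/27608457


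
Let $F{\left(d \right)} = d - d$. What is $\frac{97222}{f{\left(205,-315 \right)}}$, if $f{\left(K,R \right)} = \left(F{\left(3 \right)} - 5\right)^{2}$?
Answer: $\frac{97222}{25} \approx 3888.9$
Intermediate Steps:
$F{\left(d \right)} = 0$
$f{\left(K,R \right)} = 25$ ($f{\left(K,R \right)} = \left(0 - 5\right)^{2} = \left(-5\right)^{2} = 25$)
$\frac{97222}{f{\left(205,-315 \right)}} = \frac{97222}{25}$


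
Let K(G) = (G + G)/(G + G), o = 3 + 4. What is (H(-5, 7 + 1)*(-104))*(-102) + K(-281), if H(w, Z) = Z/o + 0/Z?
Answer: 84871/7 ≈ 12124.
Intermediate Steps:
o = 7
H(w, Z) = Z/7 (H(w, Z) = Z/7 + 0/Z = Z*(⅐) + 0 = Z/7 + 0 = Z/7)
K(G) = 1 (K(G) = (2*G)/((2*G)) = (2*G)*(1/(2*G)) = 1)
(H(-5, 7 + 1)*(-104))*(-102) + K(-281) = (((7 + 1)/7)*(-104))*(-102) + 1 = (((⅐)*8)*(-104))*(-102) + 1 = ((8/7)*(-104))*(-102) + 1 = -832/7*(-102) + 1 = 84864/7 + 1 = 84871/7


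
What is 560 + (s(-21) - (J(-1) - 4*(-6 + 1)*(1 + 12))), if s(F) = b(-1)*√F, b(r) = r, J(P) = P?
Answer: 301 - I*√21 ≈ 301.0 - 4.5826*I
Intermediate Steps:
s(F) = -√F
560 + (s(-21) - (J(-1) - 4*(-6 + 1)*(1 + 12))) = 560 + (-√(-21) - (-1 - 4*(-6 + 1)*(1 + 12))) = 560 + (-I*√21 - (-1 - (-20)*13)) = 560 + (-I*√21 - (-1 - 4*(-65))) = 560 + (-I*√21 - (-1 + 260)) = 560 + (-I*√21 - 1*259) = 560 + (-I*√21 - 259) = 560 + (-259 - I*√21) = 301 - I*√21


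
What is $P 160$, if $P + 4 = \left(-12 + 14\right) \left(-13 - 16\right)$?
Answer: $-9920$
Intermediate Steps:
$P = -62$ ($P = -4 + \left(-12 + 14\right) \left(-13 - 16\right) = -4 + 2 \left(-29\right) = -4 - 58 = -62$)
$P 160 = \left(-62\right) 160 = -9920$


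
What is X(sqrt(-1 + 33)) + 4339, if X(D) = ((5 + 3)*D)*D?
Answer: 4595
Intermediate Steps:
X(D) = 8*D**2 (X(D) = (8*D)*D = 8*D**2)
X(sqrt(-1 + 33)) + 4339 = 8*(sqrt(-1 + 33))**2 + 4339 = 8*(sqrt(32))**2 + 4339 = 8*(4*sqrt(2))**2 + 4339 = 8*32 + 4339 = 256 + 4339 = 4595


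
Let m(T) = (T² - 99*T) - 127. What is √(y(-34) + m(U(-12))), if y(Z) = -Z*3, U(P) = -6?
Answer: 11*√5 ≈ 24.597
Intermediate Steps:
y(Z) = -3*Z
m(T) = -127 + T² - 99*T
√(y(-34) + m(U(-12))) = √(-3*(-34) + (-127 + (-6)² - 99*(-6))) = √(102 + (-127 + 36 + 594)) = √(102 + 503) = √605 = 11*√5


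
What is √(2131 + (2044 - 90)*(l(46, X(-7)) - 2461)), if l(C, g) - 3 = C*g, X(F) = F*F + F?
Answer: I*√1025673 ≈ 1012.8*I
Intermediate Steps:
X(F) = F + F² (X(F) = F² + F = F + F²)
l(C, g) = 3 + C*g
√(2131 + (2044 - 90)*(l(46, X(-7)) - 2461)) = √(2131 + (2044 - 90)*((3 + 46*(-7*(1 - 7))) - 2461)) = √(2131 + 1954*((3 + 46*(-7*(-6))) - 2461)) = √(2131 + 1954*((3 + 46*42) - 2461)) = √(2131 + 1954*((3 + 1932) - 2461)) = √(2131 + 1954*(1935 - 2461)) = √(2131 + 1954*(-526)) = √(2131 - 1027804) = √(-1025673) = I*√1025673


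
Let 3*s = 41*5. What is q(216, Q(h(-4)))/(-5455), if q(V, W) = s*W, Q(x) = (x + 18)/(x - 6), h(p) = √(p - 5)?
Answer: 451/16365 + 328*I/16365 ≈ 0.027559 + 0.020043*I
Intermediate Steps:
h(p) = √(-5 + p)
s = 205/3 (s = (41*5)/3 = (⅓)*205 = 205/3 ≈ 68.333)
Q(x) = (18 + x)/(-6 + x)
q(V, W) = 205*W/3
q(216, Q(h(-4)))/(-5455) = (205*((18 + √(-5 - 4))/(-6 + √(-5 - 4)))/3)/(-5455) = (205*((18 + √(-9))/(-6 + √(-9)))/3)*(-1/5455) = (205*((18 + 3*I)/(-6 + 3*I))/3)*(-1/5455) = (205*(((-6 - 3*I)/45)*(18 + 3*I))/3)*(-1/5455) = (205*((-6 - 3*I)*(18 + 3*I)/45)/3)*(-1/5455) = (41*(-6 - 3*I)*(18 + 3*I)/27)*(-1/5455) = -41*(-6 - 3*I)*(18 + 3*I)/147285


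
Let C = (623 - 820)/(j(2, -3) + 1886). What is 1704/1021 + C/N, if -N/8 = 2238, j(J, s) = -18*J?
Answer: 56440770737/33817970400 ≈ 1.6690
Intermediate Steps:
C = -197/1850 (C = (623 - 820)/(-18*2 + 1886) = -197/(-36 + 1886) = -197/1850 ≈ -0.10649)
N = -17904 (N = -8*2238 = -17904)
1704/1021 + C/N = 1704/1021 - 197/1850/(-17904) = 1704*(1/1021) - 197/1850*(-1/17904) = 1704/1021 + 197/33122400 = 56440770737/33817970400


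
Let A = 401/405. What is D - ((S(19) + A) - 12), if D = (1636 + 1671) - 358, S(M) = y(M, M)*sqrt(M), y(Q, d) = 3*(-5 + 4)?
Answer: 1198804/405 + 3*sqrt(19) ≈ 2973.1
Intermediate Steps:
A = 401/405 (A = 401*(1/405) = 401/405 ≈ 0.99012)
y(Q, d) = -3 (y(Q, d) = 3*(-1) = -3)
S(M) = -3*sqrt(M)
D = 2949 (D = 3307 - 358 = 2949)
D - ((S(19) + A) - 12) = 2949 - ((-3*sqrt(19) + 401/405) - 12) = 2949 - ((401/405 - 3*sqrt(19)) - 12) = 2949 - (-4459/405 - 3*sqrt(19)) = 2949 + (4459/405 + 3*sqrt(19)) = 1198804/405 + 3*sqrt(19)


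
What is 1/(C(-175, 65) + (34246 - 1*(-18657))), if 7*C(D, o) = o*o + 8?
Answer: 7/374554 ≈ 1.8689e-5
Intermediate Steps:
C(D, o) = 8/7 + o²/7 (C(D, o) = (o*o + 8)/7 = (o² + 8)/7 = (8 + o²)/7 = 8/7 + o²/7)
1/(C(-175, 65) + (34246 - 1*(-18657))) = 1/((8/7 + (⅐)*65²) + (34246 - 1*(-18657))) = 1/((8/7 + (⅐)*4225) + (34246 + 18657)) = 1/((8/7 + 4225/7) + 52903) = 1/(4233/7 + 52903) = 1/(374554/7) = 7/374554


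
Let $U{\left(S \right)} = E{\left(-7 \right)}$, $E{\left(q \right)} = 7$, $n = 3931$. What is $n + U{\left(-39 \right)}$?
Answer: $3938$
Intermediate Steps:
$U{\left(S \right)} = 7$
$n + U{\left(-39 \right)} = 3931 + 7 = 3938$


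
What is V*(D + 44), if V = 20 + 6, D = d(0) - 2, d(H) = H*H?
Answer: 1092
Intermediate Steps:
d(H) = H**2
D = -2 (D = 0**2 - 2 = 0 - 2 = -2)
V = 26
V*(D + 44) = 26*(-2 + 44) = 26*42 = 1092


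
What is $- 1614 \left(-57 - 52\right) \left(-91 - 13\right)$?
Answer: $-18296304$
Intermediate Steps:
$- 1614 \left(-57 - 52\right) \left(-91 - 13\right) = - 1614 \left(\left(-109\right) \left(-104\right)\right) = \left(-1614\right) 11336 = -18296304$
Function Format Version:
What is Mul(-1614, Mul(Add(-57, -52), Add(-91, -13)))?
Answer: -18296304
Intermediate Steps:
Mul(-1614, Mul(Add(-57, -52), Add(-91, -13))) = Mul(-1614, Mul(-109, -104)) = Mul(-1614, 11336) = -18296304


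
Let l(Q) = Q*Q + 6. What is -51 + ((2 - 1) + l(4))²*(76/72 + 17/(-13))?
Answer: -43145/234 ≈ -184.38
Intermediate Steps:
l(Q) = 6 + Q² (l(Q) = Q² + 6 = 6 + Q²)
-51 + ((2 - 1) + l(4))²*(76/72 + 17/(-13)) = -51 + ((2 - 1) + (6 + 4²))²*(76/72 + 17/(-13)) = -51 + (1 + (6 + 16))²*(76*(1/72) + 17*(-1/13)) = -51 + (1 + 22)²*(19/18 - 17/13) = -51 + 23²*(-59/234) = -51 + 529*(-59/234) = -51 - 31211/234 = -43145/234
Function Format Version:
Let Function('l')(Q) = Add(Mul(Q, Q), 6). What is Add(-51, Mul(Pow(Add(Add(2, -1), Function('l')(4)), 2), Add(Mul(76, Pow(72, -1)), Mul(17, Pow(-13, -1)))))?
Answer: Rational(-43145, 234) ≈ -184.38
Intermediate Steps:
Function('l')(Q) = Add(6, Pow(Q, 2)) (Function('l')(Q) = Add(Pow(Q, 2), 6) = Add(6, Pow(Q, 2)))
Add(-51, Mul(Pow(Add(Add(2, -1), Function('l')(4)), 2), Add(Mul(76, Pow(72, -1)), Mul(17, Pow(-13, -1))))) = Add(-51, Mul(Pow(Add(Add(2, -1), Add(6, Pow(4, 2))), 2), Add(Mul(76, Pow(72, -1)), Mul(17, Pow(-13, -1))))) = Add(-51, Mul(Pow(Add(1, Add(6, 16)), 2), Add(Mul(76, Rational(1, 72)), Mul(17, Rational(-1, 13))))) = Add(-51, Mul(Pow(Add(1, 22), 2), Add(Rational(19, 18), Rational(-17, 13)))) = Add(-51, Mul(Pow(23, 2), Rational(-59, 234))) = Add(-51, Mul(529, Rational(-59, 234))) = Add(-51, Rational(-31211, 234)) = Rational(-43145, 234)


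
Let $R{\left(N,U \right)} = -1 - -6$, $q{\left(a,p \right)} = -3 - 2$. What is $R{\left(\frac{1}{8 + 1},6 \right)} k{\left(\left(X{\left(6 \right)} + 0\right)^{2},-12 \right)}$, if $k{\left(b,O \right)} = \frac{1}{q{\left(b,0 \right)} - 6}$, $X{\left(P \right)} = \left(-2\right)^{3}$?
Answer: $- \frac{5}{11} \approx -0.45455$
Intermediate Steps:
$X{\left(P \right)} = -8$
$q{\left(a,p \right)} = -5$ ($q{\left(a,p \right)} = -3 - 2 = -5$)
$R{\left(N,U \right)} = 5$ ($R{\left(N,U \right)} = -1 + 6 = 5$)
$k{\left(b,O \right)} = - \frac{1}{11}$ ($k{\left(b,O \right)} = \frac{1}{-5 - 6} = \frac{1}{-11} = - \frac{1}{11}$)
$R{\left(\frac{1}{8 + 1},6 \right)} k{\left(\left(X{\left(6 \right)} + 0\right)^{2},-12 \right)} = 5 \left(- \frac{1}{11}\right) = - \frac{5}{11}$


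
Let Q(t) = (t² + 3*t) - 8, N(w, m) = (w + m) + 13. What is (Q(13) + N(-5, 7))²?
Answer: 46225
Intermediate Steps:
N(w, m) = 13 + m + w (N(w, m) = (m + w) + 13 = 13 + m + w)
Q(t) = -8 + t² + 3*t
(Q(13) + N(-5, 7))² = ((-8 + 13² + 3*13) + (13 + 7 - 5))² = ((-8 + 169 + 39) + 15)² = (200 + 15)² = 215² = 46225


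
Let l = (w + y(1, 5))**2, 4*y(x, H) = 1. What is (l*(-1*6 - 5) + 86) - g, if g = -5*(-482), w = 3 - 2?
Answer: -37459/16 ≈ -2341.2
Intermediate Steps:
y(x, H) = 1/4 (y(x, H) = (1/4)*1 = 1/4)
w = 1
g = 2410
l = 25/16 (l = (1 + 1/4)**2 = (5/4)**2 = 25/16 ≈ 1.5625)
(l*(-1*6 - 5) + 86) - g = (25*(-1*6 - 5)/16 + 86) - 1*2410 = (25*(-6 - 5)/16 + 86) - 2410 = ((25/16)*(-11) + 86) - 2410 = (-275/16 + 86) - 2410 = 1101/16 - 2410 = -37459/16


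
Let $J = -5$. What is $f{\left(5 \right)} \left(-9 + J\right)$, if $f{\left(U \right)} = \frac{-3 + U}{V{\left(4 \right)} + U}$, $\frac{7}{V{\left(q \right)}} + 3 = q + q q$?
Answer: $- \frac{119}{23} \approx -5.1739$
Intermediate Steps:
$V{\left(q \right)} = \frac{7}{-3 + q + q^{2}}$ ($V{\left(q \right)} = \frac{7}{-3 + \left(q + q q\right)} = \frac{7}{-3 + \left(q + q^{2}\right)} = \frac{7}{-3 + q + q^{2}}$)
$f{\left(U \right)} = \frac{-3 + U}{\frac{7}{17} + U}$ ($f{\left(U \right)} = \frac{-3 + U}{\frac{7}{-3 + 4 + 4^{2}} + U} = \frac{-3 + U}{\frac{7}{-3 + 4 + 16} + U} = \frac{-3 + U}{\frac{7}{17} + U}$)
$f{\left(5 \right)} \left(-9 + J\right) = \frac{17 \left(-3 + 5\right)}{7 + 17 \cdot 5} \left(-9 - 5\right) = 17 \frac{1}{7 + 85} \cdot 2 \left(-14\right) = 17 \cdot \frac{1}{92} \cdot 2 \left(-14\right) = \frac{17}{46} \left(-14\right) = - \frac{119}{23}$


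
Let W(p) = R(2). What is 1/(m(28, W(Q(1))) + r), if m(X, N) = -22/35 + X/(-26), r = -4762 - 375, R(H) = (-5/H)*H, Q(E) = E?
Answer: -455/2338111 ≈ -0.00019460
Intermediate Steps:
R(H) = -5
W(p) = -5
r = -5137
m(X, N) = -22/35 - X/26 (m(X, N) = -22*1/35 + X*(-1/26) = -22/35 - X/26)
1/(m(28, W(Q(1))) + r) = 1/((-22/35 - 1/26*28) - 5137) = 1/((-22/35 - 14/13) - 5137) = 1/(-776/455 - 5137) = 1/(-2338111/455) = -455/2338111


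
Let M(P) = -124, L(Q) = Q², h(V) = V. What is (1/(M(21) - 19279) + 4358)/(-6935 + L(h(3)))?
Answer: -84558273/134385178 ≈ -0.62922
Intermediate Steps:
(1/(M(21) - 19279) + 4358)/(-6935 + L(h(3))) = (1/(-124 - 19279) + 4358)/(-6935 + 3²) = (1/(-19403) + 4358)/(-6935 + 9) = (-1/19403 + 4358)/(-6926) = (84558273/19403)*(-1/6926) = -84558273/134385178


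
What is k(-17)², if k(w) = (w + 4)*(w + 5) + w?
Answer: 19321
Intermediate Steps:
k(w) = w + (4 + w)*(5 + w) (k(w) = (4 + w)*(5 + w) + w = w + (4 + w)*(5 + w))
k(-17)² = (20 + (-17)² + 10*(-17))² = (20 + 289 - 170)² = 139² = 19321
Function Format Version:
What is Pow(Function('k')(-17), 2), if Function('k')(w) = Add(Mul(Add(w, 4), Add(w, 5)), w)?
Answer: 19321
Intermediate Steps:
Function('k')(w) = Add(w, Mul(Add(4, w), Add(5, w))) (Function('k')(w) = Add(Mul(Add(4, w), Add(5, w)), w) = Add(w, Mul(Add(4, w), Add(5, w))))
Pow(Function('k')(-17), 2) = Pow(Add(20, Pow(-17, 2), Mul(10, -17)), 2) = Pow(Add(20, 289, -170), 2) = Pow(139, 2) = 19321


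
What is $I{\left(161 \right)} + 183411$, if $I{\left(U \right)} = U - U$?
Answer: $183411$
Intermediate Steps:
$I{\left(U \right)} = 0$
$I{\left(161 \right)} + 183411 = 0 + 183411 = 183411$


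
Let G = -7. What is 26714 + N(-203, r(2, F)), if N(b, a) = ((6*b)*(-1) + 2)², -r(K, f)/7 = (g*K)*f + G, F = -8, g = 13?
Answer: 1515114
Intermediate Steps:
r(K, f) = 49 - 91*K*f (r(K, f) = -7*((13*K)*f - 7) = -7*(13*K*f - 7) = -7*(-7 + 13*K*f) = 49 - 91*K*f)
N(b, a) = (2 - 6*b)² (N(b, a) = (-6*b + 2)² = (2 - 6*b)²)
26714 + N(-203, r(2, F)) = 26714 + 4*(-1 + 3*(-203))² = 26714 + 4*(-1 - 609)² = 26714 + 4*(-610)² = 26714 + 4*372100 = 26714 + 1488400 = 1515114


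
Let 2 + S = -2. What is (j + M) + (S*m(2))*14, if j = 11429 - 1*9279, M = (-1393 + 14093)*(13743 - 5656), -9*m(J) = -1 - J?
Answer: 308121094/3 ≈ 1.0271e+8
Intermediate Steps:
S = -4 (S = -2 - 2 = -4)
m(J) = 1/9 + J/9 (m(J) = -(-1 - J)/9 = 1/9 + J/9)
M = 102704900 (M = 12700*8087 = 102704900)
j = 2150 (j = 11429 - 9279 = 2150)
(j + M) + (S*m(2))*14 = (2150 + 102704900) - 4*(1/9 + (1/9)*2)*14 = 102707050 - 4*(1/9 + 2/9)*14 = 102707050 - 4*1/3*14 = 102707050 - 4/3*14 = 102707050 - 56/3 = 308121094/3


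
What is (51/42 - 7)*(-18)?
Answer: 729/7 ≈ 104.14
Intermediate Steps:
(51/42 - 7)*(-18) = (51*(1/42) - 7)*(-18) = (17/14 - 7)*(-18) = -81/14*(-18) = 729/7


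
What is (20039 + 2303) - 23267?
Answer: -925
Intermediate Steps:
(20039 + 2303) - 23267 = 22342 - 23267 = -925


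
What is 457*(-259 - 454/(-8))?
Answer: -369713/4 ≈ -92428.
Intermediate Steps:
457*(-259 - 454/(-8)) = 457*(-259 - 454*(-⅛)) = 457*(-259 + 227/4) = 457*(-809/4) = -369713/4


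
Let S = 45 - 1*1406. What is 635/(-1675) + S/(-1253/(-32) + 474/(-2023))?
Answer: -29835403837/844083085 ≈ -35.346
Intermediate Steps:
S = -1361 (S = 45 - 1406 = -1361)
635/(-1675) + S/(-1253/(-32) + 474/(-2023)) = 635/(-1675) - 1361/(-1253/(-32) + 474/(-2023)) = 635*(-1/1675) - 1361/(-1253*(-1/32) + 474*(-1/2023)) = -127/335 - 1361/(1253/32 - 474/2023) = -127/335 - 1361/2519651/64736 = -127/335 - 1361*64736/2519651 = -127/335 - 88105696/2519651 = -29835403837/844083085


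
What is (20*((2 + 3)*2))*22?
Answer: 4400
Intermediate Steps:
(20*((2 + 3)*2))*22 = (20*(5*2))*22 = (20*10)*22 = 200*22 = 4400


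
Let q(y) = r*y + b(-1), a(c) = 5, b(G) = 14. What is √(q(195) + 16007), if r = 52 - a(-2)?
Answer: 7*√514 ≈ 158.70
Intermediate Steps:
r = 47 (r = 52 - 1*5 = 52 - 5 = 47)
q(y) = 14 + 47*y (q(y) = 47*y + 14 = 14 + 47*y)
√(q(195) + 16007) = √((14 + 47*195) + 16007) = √((14 + 9165) + 16007) = √(9179 + 16007) = √25186 = 7*√514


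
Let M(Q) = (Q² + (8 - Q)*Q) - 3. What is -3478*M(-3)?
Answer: 93906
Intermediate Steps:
M(Q) = -3 + Q² + Q*(8 - Q) (M(Q) = (Q² + Q*(8 - Q)) - 3 = -3 + Q² + Q*(8 - Q))
-3478*M(-3) = -3478*(-3 + 8*(-3)) = -3478*(-3 - 24) = -3478*(-27) = 93906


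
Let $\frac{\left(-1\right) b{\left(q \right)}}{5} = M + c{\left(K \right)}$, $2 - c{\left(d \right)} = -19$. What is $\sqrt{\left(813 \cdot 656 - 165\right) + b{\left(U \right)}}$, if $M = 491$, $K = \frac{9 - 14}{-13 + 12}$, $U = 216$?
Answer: $\sqrt{530603} \approx 728.42$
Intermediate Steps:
$K = 5$ ($K = - \frac{5}{-1} = \left(-5\right) \left(-1\right) = 5$)
$c{\left(d \right)} = 21$ ($c{\left(d \right)} = 2 - -19 = 2 + 19 = 21$)
$b{\left(q \right)} = -2560$ ($b{\left(q \right)} = - 5 \left(491 + 21\right) = \left(-5\right) 512 = -2560$)
$\sqrt{\left(813 \cdot 656 - 165\right) + b{\left(U \right)}} = \sqrt{\left(813 \cdot 656 - 165\right) - 2560} = \sqrt{\left(533328 - 165\right) - 2560} = \sqrt{533163 - 2560} = \sqrt{530603}$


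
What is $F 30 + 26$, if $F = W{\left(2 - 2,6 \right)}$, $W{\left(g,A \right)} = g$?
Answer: $26$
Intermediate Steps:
$F = 0$ ($F = 2 - 2 = 0$)
$F 30 + 26 = 0 \cdot 30 + 26 = 0 + 26 = 26$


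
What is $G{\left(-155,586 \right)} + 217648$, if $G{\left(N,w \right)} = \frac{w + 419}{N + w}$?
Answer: $\frac{93807293}{431} \approx 2.1765 \cdot 10^{5}$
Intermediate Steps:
$G{\left(N,w \right)} = \frac{419 + w}{N + w}$
$G{\left(-155,586 \right)} + 217648 = \frac{419 + 586}{-155 + 586} + 217648 = \frac{1}{431} \cdot 1005 + 217648 = \frac{1005}{431} + 217648 = \frac{93807293}{431}$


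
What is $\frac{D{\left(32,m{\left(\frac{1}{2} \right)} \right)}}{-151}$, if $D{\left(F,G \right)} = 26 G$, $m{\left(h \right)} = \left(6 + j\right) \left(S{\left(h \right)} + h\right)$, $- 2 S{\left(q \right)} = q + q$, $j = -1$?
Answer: $0$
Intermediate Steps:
$S{\left(q \right)} = - q$ ($S{\left(q \right)} = - \frac{q + q}{2} = - \frac{2 q}{2} = - q$)
$m{\left(h \right)} = 0$ ($m{\left(h \right)} = \left(6 - 1\right) \left(- h + h\right) = 5 \cdot 0 = 0$)
$\frac{D{\left(32,m{\left(\frac{1}{2} \right)} \right)}}{-151} = \frac{26 \cdot 0}{-151} = 0 \left(- \frac{1}{151}\right) = 0$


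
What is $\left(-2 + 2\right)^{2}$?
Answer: $0$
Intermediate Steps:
$\left(-2 + 2\right)^{2} = 0^{2} = 0$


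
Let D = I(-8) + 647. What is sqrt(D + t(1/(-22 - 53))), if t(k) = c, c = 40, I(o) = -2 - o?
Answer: 3*sqrt(77) ≈ 26.325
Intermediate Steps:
D = 653 (D = (-2 - 1*(-8)) + 647 = (-2 + 8) + 647 = 6 + 647 = 653)
t(k) = 40
sqrt(D + t(1/(-22 - 53))) = sqrt(653 + 40) = sqrt(693) = 3*sqrt(77)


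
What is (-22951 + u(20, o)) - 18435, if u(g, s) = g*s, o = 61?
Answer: -40166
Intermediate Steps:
(-22951 + u(20, o)) - 18435 = (-22951 + 20*61) - 18435 = (-22951 + 1220) - 18435 = -21731 - 18435 = -40166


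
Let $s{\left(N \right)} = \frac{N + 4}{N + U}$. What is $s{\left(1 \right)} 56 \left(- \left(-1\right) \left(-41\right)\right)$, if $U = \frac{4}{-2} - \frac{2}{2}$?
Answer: $5740$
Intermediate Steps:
$U = -3$ ($U = 4 \left(- \frac{1}{2}\right) - 1 = -2 - 1 = -3$)
$s{\left(N \right)} = \frac{4 + N}{-3 + N}$ ($s{\left(N \right)} = \frac{N + 4}{N - 3} = \frac{4 + N}{-3 + N}$)
$s{\left(1 \right)} 56 \left(- \left(-1\right) \left(-41\right)\right) = \frac{4 + 1}{-3 + 1} \cdot 56 \left(- \left(-1\right) \left(-41\right)\right) = \frac{1}{-2} \cdot 5 \cdot 56 \left(\left(-1\right) 41\right) = \left(- \frac{1}{2}\right) 5 \cdot 56 \left(-41\right) = \left(- \frac{5}{2}\right) 56 \left(-41\right) = \left(-140\right) \left(-41\right) = 5740$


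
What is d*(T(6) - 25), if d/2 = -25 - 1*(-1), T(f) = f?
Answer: 912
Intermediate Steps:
d = -48 (d = 2*(-25 - 1*(-1)) = 2*(-25 + 1) = 2*(-24) = -48)
d*(T(6) - 25) = -48*(6 - 25) = -48*(-19) = 912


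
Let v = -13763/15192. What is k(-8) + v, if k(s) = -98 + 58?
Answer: -621443/15192 ≈ -40.906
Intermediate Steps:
k(s) = -40
v = -13763/15192 (v = -13763*1/15192 = -13763/15192 ≈ -0.90594)
k(-8) + v = -40 - 13763/15192 = -621443/15192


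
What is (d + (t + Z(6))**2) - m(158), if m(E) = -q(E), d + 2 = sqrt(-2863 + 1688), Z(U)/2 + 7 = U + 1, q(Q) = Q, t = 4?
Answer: 172 + 5*I*sqrt(47) ≈ 172.0 + 34.278*I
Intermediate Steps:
Z(U) = -12 + 2*U (Z(U) = -14 + 2*(U + 1) = -14 + 2*(1 + U) = -14 + (2 + 2*U) = -12 + 2*U)
d = -2 + 5*I*sqrt(47) (d = -2 + sqrt(-2863 + 1688) = -2 + sqrt(-1175) = -2 + 5*I*sqrt(47) ≈ -2.0 + 34.278*I)
m(E) = -E
(d + (t + Z(6))**2) - m(158) = ((-2 + 5*I*sqrt(47)) + (4 + (-12 + 2*6))**2) - (-1)*158 = ((-2 + 5*I*sqrt(47)) + (4 + (-12 + 12))**2) - 1*(-158) = ((-2 + 5*I*sqrt(47)) + (4 + 0)**2) + 158 = ((-2 + 5*I*sqrt(47)) + 4**2) + 158 = ((-2 + 5*I*sqrt(47)) + 16) + 158 = (14 + 5*I*sqrt(47)) + 158 = 172 + 5*I*sqrt(47)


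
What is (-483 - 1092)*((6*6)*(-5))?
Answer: 283500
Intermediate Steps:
(-483 - 1092)*((6*6)*(-5)) = -56700*(-5) = -1575*(-180) = 283500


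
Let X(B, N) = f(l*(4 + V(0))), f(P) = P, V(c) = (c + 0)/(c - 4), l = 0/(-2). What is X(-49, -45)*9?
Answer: 0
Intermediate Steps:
l = 0 (l = 0*(-1/2) = 0)
V(c) = c/(-4 + c)
X(B, N) = 0 (X(B, N) = 0*(4 + 0/(-4 + 0)) = 0*(4 + 0/(-4)) = 0*(4 + 0*(-1/4)) = 0*(4 + 0) = 0*4 = 0)
X(-49, -45)*9 = 0*9 = 0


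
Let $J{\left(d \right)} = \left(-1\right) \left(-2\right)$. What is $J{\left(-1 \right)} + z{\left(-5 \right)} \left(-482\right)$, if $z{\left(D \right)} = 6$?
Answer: $-2890$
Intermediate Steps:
$J{\left(d \right)} = 2$
$J{\left(-1 \right)} + z{\left(-5 \right)} \left(-482\right) = 2 + 6 \left(-482\right) = 2 - 2892 = -2890$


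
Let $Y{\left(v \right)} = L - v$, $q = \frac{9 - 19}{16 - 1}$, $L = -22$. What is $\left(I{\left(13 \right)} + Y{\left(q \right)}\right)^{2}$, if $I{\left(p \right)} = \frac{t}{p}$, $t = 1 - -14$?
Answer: $\frac{619369}{1521} \approx 407.21$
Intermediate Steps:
$q = - \frac{2}{3}$ ($q = - \frac{10}{15} = \left(-10\right) \frac{1}{15} = - \frac{2}{3} \approx -0.66667$)
$t = 15$ ($t = 1 + 14 = 15$)
$I{\left(p \right)} = \frac{15}{p}$
$Y{\left(v \right)} = -22 - v$
$\left(I{\left(13 \right)} + Y{\left(q \right)}\right)^{2} = \left(\frac{15}{13} - \frac{64}{3}\right)^{2} = \left(- \frac{787}{39}\right)^{2} = \frac{619369}{1521}$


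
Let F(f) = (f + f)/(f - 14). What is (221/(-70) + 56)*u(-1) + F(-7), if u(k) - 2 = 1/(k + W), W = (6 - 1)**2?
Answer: 26053/240 ≈ 108.55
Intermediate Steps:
F(f) = 2*f/(-14 + f) (F(f) = (2*f)/(-14 + f) = 2*f/(-14 + f))
W = 25 (W = 5**2 = 25)
u(k) = 2 + 1/(25 + k) (u(k) = 2 + 1/(k + 25) = 2 + 1/(25 + k))
(221/(-70) + 56)*u(-1) + F(-7) = (221/(-70) + 56)*((51 + 2*(-1))/(25 - 1)) + 2*(-7)/(-14 - 7) = (221*(-1/70) + 56)*((51 - 2)/24) + 2*(-7)/(-21) = (-221/70 + 56)*((1/24)*49) + 2*(-7)*(-1/21) = (3699/70)*(49/24) + 2/3 = 8631/80 + 2/3 = 26053/240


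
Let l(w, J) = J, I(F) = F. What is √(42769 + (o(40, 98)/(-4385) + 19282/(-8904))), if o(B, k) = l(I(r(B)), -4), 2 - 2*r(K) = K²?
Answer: √4074709297149418515/9761010 ≈ 206.80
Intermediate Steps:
r(K) = 1 - K²/2
o(B, k) = -4
√(42769 + (o(40, 98)/(-4385) + 19282/(-8904))) = √(42769 + (-4/(-4385) + 19282/(-8904))) = √(42769 + (-4*(-1/4385) + 19282*(-1/8904))) = √(42769 + (4/4385 - 9641/4452)) = √(42769 - 42257977/19522020) = √(834895015403/19522020) = √4074709297149418515/9761010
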